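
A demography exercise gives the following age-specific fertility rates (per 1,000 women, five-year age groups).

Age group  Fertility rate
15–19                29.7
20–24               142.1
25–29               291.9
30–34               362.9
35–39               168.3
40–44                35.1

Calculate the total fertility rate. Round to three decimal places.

5.150

Sum of ASFRs = 29.7 + 142.1 + 291.9 + 362.9 + 168.3 + 35.1 = 1030.0
TFR = 5 × 1030.0 / 1000 = 5.15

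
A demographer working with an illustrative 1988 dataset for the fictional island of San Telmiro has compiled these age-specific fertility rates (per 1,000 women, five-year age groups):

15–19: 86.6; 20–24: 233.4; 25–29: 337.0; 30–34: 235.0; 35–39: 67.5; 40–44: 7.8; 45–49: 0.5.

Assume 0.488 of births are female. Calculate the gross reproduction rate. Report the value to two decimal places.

Proportion female at birth = 0.488.
Sum of ASFRs = 86.6 + 233.4 + 337.0 + 235.0 + 67.5 + 7.8 + 0.5 = 967.8
TFR = 5 × 967.8 / 1000 = 4.839
GRR = 0.488 × 4.839 = 2.36143

2.36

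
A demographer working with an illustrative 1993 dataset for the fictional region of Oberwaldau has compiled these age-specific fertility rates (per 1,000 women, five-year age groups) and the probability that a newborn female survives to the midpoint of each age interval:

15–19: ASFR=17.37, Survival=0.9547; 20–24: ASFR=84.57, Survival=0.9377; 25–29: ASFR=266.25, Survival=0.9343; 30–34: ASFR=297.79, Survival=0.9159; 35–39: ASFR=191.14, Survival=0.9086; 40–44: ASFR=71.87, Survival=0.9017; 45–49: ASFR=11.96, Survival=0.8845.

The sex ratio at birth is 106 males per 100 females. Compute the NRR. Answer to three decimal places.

Proportion female at birth = 100 / (100 + 106) = 0.48544.
Weighting each age-specific rate by interval width and survival:
  15–19: 5 × 17.37/1000 × 0.9547 = 0.08292
  20–24: 5 × 84.57/1000 × 0.9377 = 0.39651
  25–29: 5 × 266.25/1000 × 0.9343 = 1.24379
  30–34: 5 × 297.79/1000 × 0.9159 = 1.36373
  35–39: 5 × 191.14/1000 × 0.9086 = 0.86835
  40–44: 5 × 71.87/1000 × 0.9017 = 0.32403
  45–49: 5 × 11.96/1000 × 0.8845 = 0.05289
Sum = 4.33222
NRR = 0.48544 × 4.33222 = 2.10303
NRR > 1, so each generation more than replaces itself.

2.103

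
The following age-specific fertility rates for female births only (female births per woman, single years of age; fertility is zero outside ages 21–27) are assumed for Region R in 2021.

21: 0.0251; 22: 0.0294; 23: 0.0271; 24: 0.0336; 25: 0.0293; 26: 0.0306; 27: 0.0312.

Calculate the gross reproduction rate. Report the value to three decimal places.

Sum of female ASFRs = 0.0251 + 0.0294 + 0.0271 + 0.0336 + 0.0293 + 0.0306 + 0.0312 = 0.2063
GRR = 0.2063

0.206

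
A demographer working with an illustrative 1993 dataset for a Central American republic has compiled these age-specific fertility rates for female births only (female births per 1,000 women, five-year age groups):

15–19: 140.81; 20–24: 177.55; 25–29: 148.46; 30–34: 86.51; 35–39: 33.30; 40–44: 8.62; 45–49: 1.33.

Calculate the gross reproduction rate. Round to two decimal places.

Sum of female ASFRs = 140.81 + 177.55 + 148.46 + 86.51 + 33.30 + 8.62 + 1.33 = 596.58
GRR = 5 × 596.58 / 1000 = 2.9829

2.98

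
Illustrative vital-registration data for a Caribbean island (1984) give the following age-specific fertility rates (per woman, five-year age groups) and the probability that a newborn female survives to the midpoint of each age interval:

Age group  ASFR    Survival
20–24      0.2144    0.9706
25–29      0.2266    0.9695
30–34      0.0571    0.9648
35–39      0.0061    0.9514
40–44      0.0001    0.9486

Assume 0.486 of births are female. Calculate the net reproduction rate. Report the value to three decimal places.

1.188

Proportion female at birth = 0.486.
Survival-weighted fertility by age (5·fₓ·Sₓ):
  20–24: 5 × 0.2144 × 0.9706 = 1.04048
  25–29: 5 × 0.2266 × 0.9695 = 1.09844
  30–34: 5 × 0.0571 × 0.9648 = 0.27545
  35–39: 5 × 0.0061 × 0.9514 = 0.02902
  40–44: 5 × 0.0001 × 0.9486 = 0.00047
Sum = 2.44386
NRR = 0.486 × 2.44386 = 1.18772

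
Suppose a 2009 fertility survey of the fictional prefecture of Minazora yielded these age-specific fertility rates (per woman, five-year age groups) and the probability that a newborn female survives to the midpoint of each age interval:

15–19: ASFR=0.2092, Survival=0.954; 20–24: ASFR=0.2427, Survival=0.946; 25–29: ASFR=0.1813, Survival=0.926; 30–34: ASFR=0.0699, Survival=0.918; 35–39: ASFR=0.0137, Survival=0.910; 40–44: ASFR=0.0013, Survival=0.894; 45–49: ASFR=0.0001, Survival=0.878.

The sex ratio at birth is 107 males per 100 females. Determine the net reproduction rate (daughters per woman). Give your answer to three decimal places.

1.630

Proportion female at birth = 100 / (100 + 107) = 0.48309.
Each age group contributes 5 × ASFR × survival:
  15–19: 5 × 0.2092 × 0.954 = 0.99788
  20–24: 5 × 0.2427 × 0.946 = 1.14797
  25–29: 5 × 0.1813 × 0.926 = 0.83942
  30–34: 5 × 0.0699 × 0.918 = 0.32084
  35–39: 5 × 0.0137 × 0.910 = 0.06234
  40–44: 5 × 0.0013 × 0.894 = 0.00581
  45–49: 5 × 0.0001 × 0.878 = 0.00044
Sum = 3.37470
NRR = 0.48309 × 3.37470 = 1.63028
An NRR exceeding 1 indicates intrinsic growth under these rates.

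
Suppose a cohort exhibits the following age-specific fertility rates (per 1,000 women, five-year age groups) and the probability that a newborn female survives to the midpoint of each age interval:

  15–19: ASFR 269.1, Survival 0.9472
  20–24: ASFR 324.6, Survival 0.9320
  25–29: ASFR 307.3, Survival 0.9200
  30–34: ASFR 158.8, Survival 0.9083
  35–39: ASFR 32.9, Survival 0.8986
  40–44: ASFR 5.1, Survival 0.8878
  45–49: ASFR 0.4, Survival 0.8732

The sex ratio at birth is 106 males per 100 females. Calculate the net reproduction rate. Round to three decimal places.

2.473

Proportion female at birth = 100 / (100 + 106) = 0.48544.
Each age group contributes 5 × ASFR × survival:
  15–19: 5 × 269.1/1000 × 0.9472 = 1.27446
  20–24: 5 × 324.6/1000 × 0.9320 = 1.51264
  25–29: 5 × 307.3/1000 × 0.9200 = 1.41358
  30–34: 5 × 158.8/1000 × 0.9083 = 0.72119
  35–39: 5 × 32.9/1000 × 0.8986 = 0.14782
  40–44: 5 × 5.1/1000 × 0.8878 = 0.02264
  45–49: 5 × 0.4/1000 × 0.8732 = 0.00175
Sum = 5.09408
NRR = 0.48544 × 5.09408 = 2.47287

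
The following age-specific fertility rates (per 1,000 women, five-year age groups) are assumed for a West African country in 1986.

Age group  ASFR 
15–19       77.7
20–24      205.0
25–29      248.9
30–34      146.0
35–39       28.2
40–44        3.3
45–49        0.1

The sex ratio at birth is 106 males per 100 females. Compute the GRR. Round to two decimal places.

1.72

Proportion female at birth = 100 / (100 + 106) = 0.48544.
Sum of ASFRs = 77.7 + 205.0 + 248.9 + 146.0 + 28.2 + 3.3 + 0.1 = 709.2
TFR = 5 × 709.2 / 1000 = 3.546
GRR = 0.48544 × 3.546 = 1.72137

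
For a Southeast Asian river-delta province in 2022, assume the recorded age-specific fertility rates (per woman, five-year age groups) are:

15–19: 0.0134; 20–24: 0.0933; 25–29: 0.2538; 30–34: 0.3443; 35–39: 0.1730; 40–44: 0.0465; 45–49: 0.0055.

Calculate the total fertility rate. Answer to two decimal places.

4.65

Sum of ASFRs = 0.0134 + 0.0933 + 0.2538 + 0.3443 + 0.1730 + 0.0465 + 0.0055 = 0.9298
TFR = 5 × 0.9298 = 4.649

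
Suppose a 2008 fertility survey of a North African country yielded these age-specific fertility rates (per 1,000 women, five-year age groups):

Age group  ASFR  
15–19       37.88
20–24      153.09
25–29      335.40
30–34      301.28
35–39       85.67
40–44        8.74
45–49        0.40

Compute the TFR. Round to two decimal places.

4.61

Sum of ASFRs = 37.88 + 153.09 + 335.40 + 301.28 + 85.67 + 8.74 + 0.40 = 922.46
TFR = 5 × 922.46 / 1000 = 4.6123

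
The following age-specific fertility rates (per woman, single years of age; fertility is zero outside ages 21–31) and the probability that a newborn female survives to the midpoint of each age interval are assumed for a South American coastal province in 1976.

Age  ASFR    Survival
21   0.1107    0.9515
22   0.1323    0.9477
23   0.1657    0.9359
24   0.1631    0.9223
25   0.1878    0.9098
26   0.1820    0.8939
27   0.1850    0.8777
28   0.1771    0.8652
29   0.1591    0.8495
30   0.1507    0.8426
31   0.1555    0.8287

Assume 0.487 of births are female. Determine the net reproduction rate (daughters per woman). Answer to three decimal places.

0.768

Proportion female at birth = 0.487.
Per-age-group product (1 × ASFR × survival probability):
  21: 1 × 0.1107 × 0.9515 = 0.10533
  22: 1 × 0.1323 × 0.9477 = 0.12538
  23: 1 × 0.1657 × 0.9359 = 0.15508
  24: 1 × 0.1631 × 0.9223 = 0.15043
  25: 1 × 0.1878 × 0.9098 = 0.17086
  26: 1 × 0.1820 × 0.8939 = 0.16269
  27: 1 × 0.1850 × 0.8777 = 0.16237
  28: 1 × 0.1771 × 0.8652 = 0.15323
  29: 1 × 0.1591 × 0.8495 = 0.13516
  30: 1 × 0.1507 × 0.8426 = 0.12698
  31: 1 × 0.1555 × 0.8287 = 0.12886
Sum = 1.57637
NRR = 0.487 × 1.57637 = 0.76769
An NRR under 1 implies long-run decline under these rates.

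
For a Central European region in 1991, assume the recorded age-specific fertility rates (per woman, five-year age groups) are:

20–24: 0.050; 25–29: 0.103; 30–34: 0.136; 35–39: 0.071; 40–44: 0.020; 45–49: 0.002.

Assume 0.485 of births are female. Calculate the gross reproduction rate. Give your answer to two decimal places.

0.93

Proportion female at birth = 0.485.
Sum of ASFRs = 0.050 + 0.103 + 0.136 + 0.071 + 0.020 + 0.002 = 0.382
TFR = 5 × 0.382 = 1.91
GRR = 0.485 × 1.91 = 0.92635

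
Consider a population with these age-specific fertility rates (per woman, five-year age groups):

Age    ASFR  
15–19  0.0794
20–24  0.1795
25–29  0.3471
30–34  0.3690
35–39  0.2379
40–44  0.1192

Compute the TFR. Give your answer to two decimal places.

Sum of ASFRs = 0.0794 + 0.1795 + 0.3471 + 0.3690 + 0.2379 + 0.1192 = 1.3321
TFR = 5 × 1.3321 = 6.6605

6.66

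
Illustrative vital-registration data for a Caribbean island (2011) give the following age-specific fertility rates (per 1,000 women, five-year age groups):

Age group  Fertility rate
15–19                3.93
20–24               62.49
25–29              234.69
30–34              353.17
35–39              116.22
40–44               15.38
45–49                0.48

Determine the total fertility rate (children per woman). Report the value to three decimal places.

3.932

Sum of ASFRs = 3.93 + 62.49 + 234.69 + 353.17 + 116.22 + 15.38 + 0.48 = 786.36
TFR = 5 × 786.36 / 1000 = 3.9318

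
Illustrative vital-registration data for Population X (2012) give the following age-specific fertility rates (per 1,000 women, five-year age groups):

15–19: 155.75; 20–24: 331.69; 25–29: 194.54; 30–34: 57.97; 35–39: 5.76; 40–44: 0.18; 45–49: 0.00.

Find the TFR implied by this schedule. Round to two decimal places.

3.73

Sum of ASFRs = 155.75 + 331.69 + 194.54 + 57.97 + 5.76 + 0.18 + 0.00 = 745.89
TFR = 5 × 745.89 / 1000 = 3.72945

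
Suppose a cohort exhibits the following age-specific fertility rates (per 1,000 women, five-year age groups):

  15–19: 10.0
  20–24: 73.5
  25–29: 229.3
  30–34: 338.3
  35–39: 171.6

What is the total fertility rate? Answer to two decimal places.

4.11

Sum of ASFRs = 10.0 + 73.5 + 229.3 + 338.3 + 171.6 = 822.7
TFR = 5 × 822.7 / 1000 = 4.1135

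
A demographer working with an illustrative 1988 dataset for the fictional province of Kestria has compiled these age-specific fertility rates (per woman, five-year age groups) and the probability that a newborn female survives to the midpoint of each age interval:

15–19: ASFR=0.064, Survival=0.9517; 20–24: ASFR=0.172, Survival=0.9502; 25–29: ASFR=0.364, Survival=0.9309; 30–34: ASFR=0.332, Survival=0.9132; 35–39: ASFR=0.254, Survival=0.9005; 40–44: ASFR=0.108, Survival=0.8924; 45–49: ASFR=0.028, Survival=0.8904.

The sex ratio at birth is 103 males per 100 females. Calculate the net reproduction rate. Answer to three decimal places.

2.996

Proportion female at birth = 100 / (100 + 103) = 0.49261.
Per-age-group product (5 × ASFR × survival probability):
  15–19: 5 × 0.064 × 0.9517 = 0.30454
  20–24: 5 × 0.172 × 0.9502 = 0.81717
  25–29: 5 × 0.364 × 0.9309 = 1.69424
  30–34: 5 × 0.332 × 0.9132 = 1.51591
  35–39: 5 × 0.254 × 0.9005 = 1.14364
  40–44: 5 × 0.108 × 0.8924 = 0.48190
  45–49: 5 × 0.028 × 0.8904 = 0.12466
Sum = 6.08206
NRR = 0.49261 × 6.08206 = 2.99608
With NRR above 1 the population is above replacement fertility.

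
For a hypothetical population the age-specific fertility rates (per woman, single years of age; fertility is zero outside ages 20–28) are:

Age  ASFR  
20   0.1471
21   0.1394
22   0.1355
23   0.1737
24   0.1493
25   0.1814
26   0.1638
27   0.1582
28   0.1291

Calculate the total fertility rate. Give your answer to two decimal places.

Sum of ASFRs = 0.1471 + 0.1394 + 0.1355 + 0.1737 + 0.1493 + 0.1814 + 0.1638 + 0.1582 + 0.1291 = 1.3775
TFR = 1.3775

1.38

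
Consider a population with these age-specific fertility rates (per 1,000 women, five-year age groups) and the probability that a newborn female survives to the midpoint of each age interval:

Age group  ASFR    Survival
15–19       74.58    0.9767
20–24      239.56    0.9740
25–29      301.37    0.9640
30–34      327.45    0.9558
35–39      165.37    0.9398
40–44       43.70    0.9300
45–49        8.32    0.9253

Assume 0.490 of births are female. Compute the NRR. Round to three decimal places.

Proportion female at birth = 0.490.
Survival-weighted fertility by age (5·fₓ·Sₓ):
  15–19: 5 × 74.58/1000 × 0.9767 = 0.36421
  20–24: 5 × 239.56/1000 × 0.9740 = 1.16666
  25–29: 5 × 301.37/1000 × 0.9640 = 1.45260
  30–34: 5 × 327.45/1000 × 0.9558 = 1.56488
  35–39: 5 × 165.37/1000 × 0.9398 = 0.77707
  40–44: 5 × 43.70/1000 × 0.9300 = 0.20321
  45–49: 5 × 8.32/1000 × 0.9253 = 0.03849
Sum = 5.56712
NRR = 0.490 × 5.56712 = 2.72789
NRR > 1, so each generation more than replaces itself.

2.728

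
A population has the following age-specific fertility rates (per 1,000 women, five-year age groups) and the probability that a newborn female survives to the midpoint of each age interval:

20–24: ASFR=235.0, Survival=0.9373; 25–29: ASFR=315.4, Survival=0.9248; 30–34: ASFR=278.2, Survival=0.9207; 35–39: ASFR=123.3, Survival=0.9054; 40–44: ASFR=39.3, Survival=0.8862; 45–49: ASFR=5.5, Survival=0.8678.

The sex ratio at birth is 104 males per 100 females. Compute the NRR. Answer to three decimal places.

2.253

Proportion female at birth = 100 / (100 + 104) = 0.49020.
Weighting each age-specific rate by interval width and survival:
  20–24: 5 × 235.0/1000 × 0.9373 = 1.10133
  25–29: 5 × 315.4/1000 × 0.9248 = 1.45841
  30–34: 5 × 278.2/1000 × 0.9207 = 1.28069
  35–39: 5 × 123.3/1000 × 0.9054 = 0.55818
  40–44: 5 × 39.3/1000 × 0.8862 = 0.17414
  45–49: 5 × 5.5/1000 × 0.8678 = 0.02386
Sum = 4.59661
NRR = 0.49020 × 4.59661 = 2.25326
With NRR above 1 the population is above replacement fertility.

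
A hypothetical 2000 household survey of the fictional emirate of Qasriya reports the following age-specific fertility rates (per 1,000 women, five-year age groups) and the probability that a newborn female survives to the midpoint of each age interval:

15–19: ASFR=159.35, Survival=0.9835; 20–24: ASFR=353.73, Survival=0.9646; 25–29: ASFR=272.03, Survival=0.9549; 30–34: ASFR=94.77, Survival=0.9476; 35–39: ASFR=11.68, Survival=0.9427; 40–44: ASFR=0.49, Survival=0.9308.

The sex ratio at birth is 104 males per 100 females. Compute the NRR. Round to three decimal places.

Proportion female at birth = 100 / (100 + 104) = 0.49020.
Per-age-group product (5 × ASFR × survival probability):
  15–19: 5 × 159.35/1000 × 0.9835 = 0.78360
  20–24: 5 × 353.73/1000 × 0.9646 = 1.70604
  25–29: 5 × 272.03/1000 × 0.9549 = 1.29881
  30–34: 5 × 94.77/1000 × 0.9476 = 0.44902
  35–39: 5 × 11.68/1000 × 0.9427 = 0.05505
  40–44: 5 × 0.49/1000 × 0.9308 = 0.00228
Sum = 4.29480
NRR = 0.49020 × 4.29480 = 2.10531

2.105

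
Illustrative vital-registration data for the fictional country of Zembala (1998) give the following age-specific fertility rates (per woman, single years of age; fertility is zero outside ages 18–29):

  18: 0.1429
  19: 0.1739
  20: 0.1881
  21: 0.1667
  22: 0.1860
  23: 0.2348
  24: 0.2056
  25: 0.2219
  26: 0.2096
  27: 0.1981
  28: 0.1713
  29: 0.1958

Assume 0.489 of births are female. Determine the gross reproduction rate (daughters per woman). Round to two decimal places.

1.12

Proportion female at birth = 0.489.
Sum of ASFRs = 0.1429 + 0.1739 + 0.1881 + 0.1667 + 0.1860 + 0.2348 + 0.2056 + 0.2219 + 0.2096 + 0.1981 + 0.1713 + 0.1958 = 2.2947
TFR = 2.2947
GRR = 0.489 × 2.2947 = 1.12211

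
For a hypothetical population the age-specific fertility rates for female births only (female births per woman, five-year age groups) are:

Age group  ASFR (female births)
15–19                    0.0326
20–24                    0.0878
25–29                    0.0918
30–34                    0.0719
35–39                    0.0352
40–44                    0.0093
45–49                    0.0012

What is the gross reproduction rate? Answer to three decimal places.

1.649

Sum of female ASFRs = 0.0326 + 0.0878 + 0.0918 + 0.0719 + 0.0352 + 0.0093 + 0.0012 = 0.3298
GRR = 5 × 0.3298 = 1.649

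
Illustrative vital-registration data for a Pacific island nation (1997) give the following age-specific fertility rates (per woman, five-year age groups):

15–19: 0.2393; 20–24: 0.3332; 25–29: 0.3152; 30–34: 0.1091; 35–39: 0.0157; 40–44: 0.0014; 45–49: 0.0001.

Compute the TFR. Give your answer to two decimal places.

Sum of ASFRs = 0.2393 + 0.3332 + 0.3152 + 0.1091 + 0.0157 + 0.0014 + 0.0001 = 1.0140
TFR = 5 × 1.0140 = 5.07

5.07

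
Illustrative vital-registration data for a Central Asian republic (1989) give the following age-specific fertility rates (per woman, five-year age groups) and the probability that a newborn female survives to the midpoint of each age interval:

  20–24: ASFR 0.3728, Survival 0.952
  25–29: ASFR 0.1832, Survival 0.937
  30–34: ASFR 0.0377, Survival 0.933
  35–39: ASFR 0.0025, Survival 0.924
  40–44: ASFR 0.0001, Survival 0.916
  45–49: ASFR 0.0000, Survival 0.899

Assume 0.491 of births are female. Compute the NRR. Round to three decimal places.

1.385

Proportion female at birth = 0.491.
Weighting each age-specific rate by interval width and survival:
  20–24: 5 × 0.3728 × 0.952 = 1.77453
  25–29: 5 × 0.1832 × 0.937 = 0.85829
  30–34: 5 × 0.0377 × 0.933 = 0.17587
  35–39: 5 × 0.0025 × 0.924 = 0.01155
  40–44: 5 × 0.0001 × 0.916 = 0.00046
  45–49: 5 × 0.0000 × 0.899 = 0.00000
Sum = 2.82070
NRR = 0.491 × 2.82070 = 1.38496
With NRR above 1 the population is above replacement fertility.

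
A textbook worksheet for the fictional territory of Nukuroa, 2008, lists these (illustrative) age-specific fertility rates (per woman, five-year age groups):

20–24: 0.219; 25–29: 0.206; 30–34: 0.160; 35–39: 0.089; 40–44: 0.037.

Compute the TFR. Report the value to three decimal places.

Sum of ASFRs = 0.219 + 0.206 + 0.160 + 0.089 + 0.037 = 0.711
TFR = 5 × 0.711 = 3.555

3.555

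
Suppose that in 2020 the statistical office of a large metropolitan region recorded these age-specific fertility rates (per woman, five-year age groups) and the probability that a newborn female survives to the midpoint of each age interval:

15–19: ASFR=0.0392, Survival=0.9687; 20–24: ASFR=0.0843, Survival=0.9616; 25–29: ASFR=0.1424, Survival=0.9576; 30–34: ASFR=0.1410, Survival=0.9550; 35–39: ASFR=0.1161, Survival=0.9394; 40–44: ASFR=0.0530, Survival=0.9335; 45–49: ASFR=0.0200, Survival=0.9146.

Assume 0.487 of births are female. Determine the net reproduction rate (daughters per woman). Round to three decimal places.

Proportion female at birth = 0.487.
Weighting each age-specific rate by interval width and survival:
  15–19: 5 × 0.0392 × 0.9687 = 0.18987
  20–24: 5 × 0.0843 × 0.9616 = 0.40531
  25–29: 5 × 0.1424 × 0.9576 = 0.68181
  30–34: 5 × 0.1410 × 0.9550 = 0.67328
  35–39: 5 × 0.1161 × 0.9394 = 0.54532
  40–44: 5 × 0.0530 × 0.9335 = 0.24738
  45–49: 5 × 0.0200 × 0.9146 = 0.09146
Sum = 2.83443
NRR = 0.487 × 2.83443 = 1.38037
An NRR exceeding 1 indicates intrinsic growth under these rates.

1.380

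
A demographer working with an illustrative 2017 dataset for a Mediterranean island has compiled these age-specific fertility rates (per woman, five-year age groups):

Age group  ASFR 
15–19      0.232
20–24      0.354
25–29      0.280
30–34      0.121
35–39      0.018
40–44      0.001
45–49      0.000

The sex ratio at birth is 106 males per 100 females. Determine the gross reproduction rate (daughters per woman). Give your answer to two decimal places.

2.44

Proportion female at birth = 100 / (100 + 106) = 0.48544.
Sum of ASFRs = 0.232 + 0.354 + 0.280 + 0.121 + 0.018 + 0.001 + 0.000 = 1.006
TFR = 5 × 1.006 = 5.03
GRR = 0.48544 × 5.03 = 2.44176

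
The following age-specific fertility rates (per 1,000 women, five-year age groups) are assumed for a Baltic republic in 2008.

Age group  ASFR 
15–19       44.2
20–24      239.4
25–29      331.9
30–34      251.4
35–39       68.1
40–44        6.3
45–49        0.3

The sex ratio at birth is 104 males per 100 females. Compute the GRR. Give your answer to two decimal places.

2.31

Proportion female at birth = 100 / (100 + 104) = 0.49020.
Sum of ASFRs = 44.2 + 239.4 + 331.9 + 251.4 + 68.1 + 6.3 + 0.3 = 941.6
TFR = 5 × 941.6 / 1000 = 4.708
GRR = 0.49020 × 4.708 = 2.30786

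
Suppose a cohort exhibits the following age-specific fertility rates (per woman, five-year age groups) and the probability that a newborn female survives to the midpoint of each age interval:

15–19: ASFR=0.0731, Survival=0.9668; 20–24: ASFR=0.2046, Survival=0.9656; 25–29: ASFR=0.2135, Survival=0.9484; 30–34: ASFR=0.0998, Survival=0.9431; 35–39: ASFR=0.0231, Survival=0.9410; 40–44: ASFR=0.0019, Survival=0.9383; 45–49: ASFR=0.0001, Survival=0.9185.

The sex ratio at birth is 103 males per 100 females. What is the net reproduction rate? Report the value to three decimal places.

1.449

Proportion female at birth = 100 / (100 + 103) = 0.49261.
Each age group contributes 5 × ASFR × survival:
  15–19: 5 × 0.0731 × 0.9668 = 0.35337
  20–24: 5 × 0.2046 × 0.9656 = 0.98781
  25–29: 5 × 0.2135 × 0.9484 = 1.01242
  30–34: 5 × 0.0998 × 0.9431 = 0.47061
  35–39: 5 × 0.0231 × 0.9410 = 0.10869
  40–44: 5 × 0.0019 × 0.9383 = 0.00891
  45–49: 5 × 0.0001 × 0.9185 = 0.00046
Sum = 2.94227
NRR = 0.49261 × 2.94227 = 1.44939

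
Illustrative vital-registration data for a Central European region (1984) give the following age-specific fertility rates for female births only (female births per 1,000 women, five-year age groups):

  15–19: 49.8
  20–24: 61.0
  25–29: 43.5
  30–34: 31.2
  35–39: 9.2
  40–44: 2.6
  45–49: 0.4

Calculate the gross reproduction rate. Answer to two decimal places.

0.99

Sum of female ASFRs = 49.8 + 61.0 + 43.5 + 31.2 + 9.2 + 2.6 + 0.4 = 197.7
GRR = 5 × 197.7 / 1000 = 0.9885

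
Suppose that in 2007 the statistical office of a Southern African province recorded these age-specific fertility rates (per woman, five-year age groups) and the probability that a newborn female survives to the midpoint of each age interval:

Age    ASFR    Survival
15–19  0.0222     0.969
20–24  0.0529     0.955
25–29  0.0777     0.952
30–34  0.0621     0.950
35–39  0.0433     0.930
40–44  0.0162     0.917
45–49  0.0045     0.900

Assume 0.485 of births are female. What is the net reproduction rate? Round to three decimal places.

Proportion female at birth = 0.485.
Weighting each age-specific rate by interval width and survival:
  15–19: 5 × 0.0222 × 0.969 = 0.10756
  20–24: 5 × 0.0529 × 0.955 = 0.25260
  25–29: 5 × 0.0777 × 0.952 = 0.36985
  30–34: 5 × 0.0621 × 0.950 = 0.29498
  35–39: 5 × 0.0433 × 0.930 = 0.20135
  40–44: 5 × 0.0162 × 0.917 = 0.07428
  45–49: 5 × 0.0045 × 0.900 = 0.02025
Sum = 1.32087
NRR = 0.485 × 1.32087 = 0.64062
An NRR under 1 implies long-run decline under these rates.

0.641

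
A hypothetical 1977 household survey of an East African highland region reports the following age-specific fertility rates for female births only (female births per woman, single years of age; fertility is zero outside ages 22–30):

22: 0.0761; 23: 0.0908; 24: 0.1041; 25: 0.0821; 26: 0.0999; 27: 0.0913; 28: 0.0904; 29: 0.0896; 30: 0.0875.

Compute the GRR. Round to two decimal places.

Sum of female ASFRs = 0.0761 + 0.0908 + 0.1041 + 0.0821 + 0.0999 + 0.0913 + 0.0904 + 0.0896 + 0.0875 = 0.8118
GRR = 0.8118

0.81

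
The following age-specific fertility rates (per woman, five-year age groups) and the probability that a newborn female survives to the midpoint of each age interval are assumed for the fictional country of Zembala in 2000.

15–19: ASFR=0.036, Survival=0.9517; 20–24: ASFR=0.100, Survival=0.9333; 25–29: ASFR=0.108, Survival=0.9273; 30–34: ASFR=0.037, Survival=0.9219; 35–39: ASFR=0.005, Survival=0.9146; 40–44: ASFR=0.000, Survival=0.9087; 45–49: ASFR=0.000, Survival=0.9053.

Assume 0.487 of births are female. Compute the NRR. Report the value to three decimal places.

0.649

Proportion female at birth = 0.487.
Weighting each age-specific rate by interval width and survival:
  15–19: 5 × 0.036 × 0.9517 = 0.17131
  20–24: 5 × 0.100 × 0.9333 = 0.46665
  25–29: 5 × 0.108 × 0.9273 = 0.50074
  30–34: 5 × 0.037 × 0.9219 = 0.17055
  35–39: 5 × 0.005 × 0.9146 = 0.02287
  40–44: 5 × 0.000 × 0.9087 = 0.00000
  45–49: 5 × 0.000 × 0.9053 = 0.00000
Sum = 1.33212
NRR = 0.487 × 1.33212 = 0.64874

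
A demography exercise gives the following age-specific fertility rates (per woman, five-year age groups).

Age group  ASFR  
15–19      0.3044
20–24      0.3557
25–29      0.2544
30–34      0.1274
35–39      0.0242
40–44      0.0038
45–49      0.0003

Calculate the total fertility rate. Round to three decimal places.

5.351

Sum of ASFRs = 0.3044 + 0.3557 + 0.2544 + 0.1274 + 0.0242 + 0.0038 + 0.0003 = 1.0702
TFR = 5 × 1.0702 = 5.351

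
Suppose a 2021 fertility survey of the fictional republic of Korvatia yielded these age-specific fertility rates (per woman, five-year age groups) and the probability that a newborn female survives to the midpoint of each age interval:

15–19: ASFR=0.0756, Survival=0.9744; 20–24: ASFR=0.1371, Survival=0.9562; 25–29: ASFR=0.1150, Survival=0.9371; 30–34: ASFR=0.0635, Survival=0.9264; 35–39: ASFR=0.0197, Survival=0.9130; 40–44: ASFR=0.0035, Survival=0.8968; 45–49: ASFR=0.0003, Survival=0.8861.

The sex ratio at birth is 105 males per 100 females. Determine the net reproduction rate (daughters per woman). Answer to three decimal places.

Proportion female at birth = 100 / (100 + 105) = 0.48780.
Each age group contributes 5 × ASFR × survival:
  15–19: 5 × 0.0756 × 0.9744 = 0.36832
  20–24: 5 × 0.1371 × 0.9562 = 0.65548
  25–29: 5 × 0.1150 × 0.9371 = 0.53883
  30–34: 5 × 0.0635 × 0.9264 = 0.29413
  35–39: 5 × 0.0197 × 0.9130 = 0.08993
  40–44: 5 × 0.0035 × 0.8968 = 0.01569
  45–49: 5 × 0.0003 × 0.8861 = 0.00133
Sum = 1.96371
NRR = 0.48780 × 1.96371 = 0.95790

0.958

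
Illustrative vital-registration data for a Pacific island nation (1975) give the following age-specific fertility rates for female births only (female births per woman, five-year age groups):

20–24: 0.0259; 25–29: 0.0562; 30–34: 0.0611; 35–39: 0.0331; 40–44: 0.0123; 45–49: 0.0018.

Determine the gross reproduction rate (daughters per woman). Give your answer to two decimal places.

0.95

Sum of female ASFRs = 0.0259 + 0.0562 + 0.0611 + 0.0331 + 0.0123 + 0.0018 = 0.1904
GRR = 5 × 0.1904 = 0.952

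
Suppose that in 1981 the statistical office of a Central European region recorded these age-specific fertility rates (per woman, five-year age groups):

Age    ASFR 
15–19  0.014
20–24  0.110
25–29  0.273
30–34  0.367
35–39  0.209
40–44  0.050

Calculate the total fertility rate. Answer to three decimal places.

5.115

Sum of ASFRs = 0.014 + 0.110 + 0.273 + 0.367 + 0.209 + 0.050 = 1.023
TFR = 5 × 1.023 = 5.115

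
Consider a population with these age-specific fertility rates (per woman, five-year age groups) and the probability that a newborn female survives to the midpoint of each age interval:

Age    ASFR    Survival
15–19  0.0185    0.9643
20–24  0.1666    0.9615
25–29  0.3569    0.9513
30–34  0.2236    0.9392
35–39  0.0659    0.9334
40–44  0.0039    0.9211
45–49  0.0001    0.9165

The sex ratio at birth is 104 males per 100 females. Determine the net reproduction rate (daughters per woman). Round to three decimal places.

Proportion female at birth = 100 / (100 + 104) = 0.49020.
Each age group contributes 5 × ASFR × survival:
  15–19: 5 × 0.0185 × 0.9643 = 0.08920
  20–24: 5 × 0.1666 × 0.9615 = 0.80093
  25–29: 5 × 0.3569 × 0.9513 = 1.69759
  30–34: 5 × 0.2236 × 0.9392 = 1.05003
  35–39: 5 × 0.0659 × 0.9334 = 0.30756
  40–44: 5 × 0.0039 × 0.9211 = 0.01796
  45–49: 5 × 0.0001 × 0.9165 = 0.00046
Sum = 3.96373
NRR = 0.49020 × 3.96373 = 1.94302
NRR > 1, so each generation more than replaces itself.

1.943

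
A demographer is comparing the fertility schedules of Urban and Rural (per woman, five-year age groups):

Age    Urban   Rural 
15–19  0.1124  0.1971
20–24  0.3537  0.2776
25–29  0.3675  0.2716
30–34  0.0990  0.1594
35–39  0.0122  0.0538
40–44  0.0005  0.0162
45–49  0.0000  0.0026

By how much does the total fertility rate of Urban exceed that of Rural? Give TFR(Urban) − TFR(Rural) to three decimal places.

Urban:
  Sum of ASFRs = 0.1124 + 0.3537 + 0.3675 + 0.0990 + 0.0122 + 0.0005 + 0.0000 = 0.9453
  TFR = 5 × 0.9453 = 4.7265
Rural:
  Sum of ASFRs = 0.1971 + 0.2776 + 0.2716 + 0.1594 + 0.0538 + 0.0162 + 0.0026 = 0.9783
  TFR = 5 × 0.9783 = 4.8915
Difference = 4.7265 − 4.8915 = -0.165

-0.165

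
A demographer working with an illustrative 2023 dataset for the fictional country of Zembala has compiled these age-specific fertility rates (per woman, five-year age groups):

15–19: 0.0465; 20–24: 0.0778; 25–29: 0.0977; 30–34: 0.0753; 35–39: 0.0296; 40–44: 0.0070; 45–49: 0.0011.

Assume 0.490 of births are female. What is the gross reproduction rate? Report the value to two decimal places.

Proportion female at birth = 0.490.
Sum of ASFRs = 0.0465 + 0.0778 + 0.0977 + 0.0753 + 0.0296 + 0.0070 + 0.0011 = 0.3350
TFR = 5 × 0.3350 = 1.675
GRR = 0.490 × 1.675 = 0.82075

0.82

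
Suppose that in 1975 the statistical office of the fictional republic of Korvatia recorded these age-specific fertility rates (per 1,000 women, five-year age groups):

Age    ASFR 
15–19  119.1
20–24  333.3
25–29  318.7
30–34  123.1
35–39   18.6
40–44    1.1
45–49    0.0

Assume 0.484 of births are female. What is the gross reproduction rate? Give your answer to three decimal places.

2.212

Proportion female at birth = 0.484.
Sum of ASFRs = 119.1 + 333.3 + 318.7 + 123.1 + 18.6 + 1.1 + 0.0 = 913.9
TFR = 5 × 913.9 / 1000 = 4.5695
GRR = 0.484 × 4.5695 = 2.21164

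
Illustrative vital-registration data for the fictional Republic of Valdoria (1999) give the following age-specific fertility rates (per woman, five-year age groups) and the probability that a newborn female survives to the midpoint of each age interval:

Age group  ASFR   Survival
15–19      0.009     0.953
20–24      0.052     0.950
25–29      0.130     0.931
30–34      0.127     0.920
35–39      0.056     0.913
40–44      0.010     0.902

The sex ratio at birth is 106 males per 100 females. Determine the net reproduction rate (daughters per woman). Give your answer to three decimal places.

0.864

Proportion female at birth = 100 / (100 + 106) = 0.48544.
Per-age-group product (5 × ASFR × survival probability):
  15–19: 5 × 0.009 × 0.953 = 0.04289
  20–24: 5 × 0.052 × 0.950 = 0.24700
  25–29: 5 × 0.130 × 0.931 = 0.60515
  30–34: 5 × 0.127 × 0.920 = 0.58420
  35–39: 5 × 0.056 × 0.913 = 0.25564
  40–44: 5 × 0.010 × 0.902 = 0.04510
Sum = 1.77998
NRR = 0.48544 × 1.77998 = 0.86407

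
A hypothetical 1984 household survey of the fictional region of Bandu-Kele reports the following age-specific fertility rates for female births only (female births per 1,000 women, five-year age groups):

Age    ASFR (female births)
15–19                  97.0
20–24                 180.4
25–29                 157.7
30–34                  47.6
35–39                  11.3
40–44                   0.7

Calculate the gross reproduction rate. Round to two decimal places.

2.47

Sum of female ASFRs = 97.0 + 180.4 + 157.7 + 47.6 + 11.3 + 0.7 = 494.7
GRR = 5 × 494.7 / 1000 = 2.4735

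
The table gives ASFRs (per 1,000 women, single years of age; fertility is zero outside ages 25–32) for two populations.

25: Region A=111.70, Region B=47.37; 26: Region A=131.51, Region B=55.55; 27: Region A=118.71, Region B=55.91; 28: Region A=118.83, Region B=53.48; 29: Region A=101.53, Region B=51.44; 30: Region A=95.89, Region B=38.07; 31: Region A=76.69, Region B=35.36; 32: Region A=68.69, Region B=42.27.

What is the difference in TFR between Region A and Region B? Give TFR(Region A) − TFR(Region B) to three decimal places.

Region A:
  Sum of ASFRs = 111.70 + 131.51 + 118.71 + 118.83 + 101.53 + 95.89 + 76.69 + 68.69 = 823.55
  TFR = 823.55 / 1000 = 0.82355
Region B:
  Sum of ASFRs = 47.37 + 55.55 + 55.91 + 53.48 + 51.44 + 38.07 + 35.36 + 42.27 = 379.45
  TFR = 379.45 / 1000 = 0.37945
Difference = 0.82355 − 0.37945 = 0.4441

0.444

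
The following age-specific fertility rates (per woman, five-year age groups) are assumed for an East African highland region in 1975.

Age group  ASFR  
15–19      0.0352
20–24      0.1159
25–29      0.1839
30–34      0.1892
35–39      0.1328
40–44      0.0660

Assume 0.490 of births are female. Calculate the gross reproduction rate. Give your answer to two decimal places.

1.77

Proportion female at birth = 0.490.
Sum of ASFRs = 0.0352 + 0.1159 + 0.1839 + 0.1892 + 0.1328 + 0.0660 = 0.7230
TFR = 5 × 0.7230 = 3.615
GRR = 0.490 × 3.615 = 1.77135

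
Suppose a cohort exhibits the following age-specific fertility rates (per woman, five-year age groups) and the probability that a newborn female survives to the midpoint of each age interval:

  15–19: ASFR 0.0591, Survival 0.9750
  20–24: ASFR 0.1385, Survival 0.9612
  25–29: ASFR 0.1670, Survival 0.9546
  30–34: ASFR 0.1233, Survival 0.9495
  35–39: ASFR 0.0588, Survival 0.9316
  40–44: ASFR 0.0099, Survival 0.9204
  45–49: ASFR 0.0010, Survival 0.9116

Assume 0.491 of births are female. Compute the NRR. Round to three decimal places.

1.306

Proportion female at birth = 0.491.
Each age group contributes 5 × ASFR × survival:
  15–19: 5 × 0.0591 × 0.9750 = 0.28811
  20–24: 5 × 0.1385 × 0.9612 = 0.66563
  25–29: 5 × 0.1670 × 0.9546 = 0.79709
  30–34: 5 × 0.1233 × 0.9495 = 0.58537
  35–39: 5 × 0.0588 × 0.9316 = 0.27389
  40–44: 5 × 0.0099 × 0.9204 = 0.04556
  45–49: 5 × 0.0010 × 0.9116 = 0.00456
Sum = 2.66021
NRR = 0.491 × 2.66021 = 1.30616
NRR > 1, so each generation more than replaces itself.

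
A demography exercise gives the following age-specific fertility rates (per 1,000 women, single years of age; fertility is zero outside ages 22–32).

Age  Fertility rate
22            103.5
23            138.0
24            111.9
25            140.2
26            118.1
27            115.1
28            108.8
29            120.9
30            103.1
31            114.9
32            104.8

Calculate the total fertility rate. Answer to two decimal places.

Sum of ASFRs = 103.5 + 138.0 + 111.9 + 140.2 + 118.1 + 115.1 + 108.8 + 120.9 + 103.1 + 114.9 + 104.8 = 1279.3
TFR = 1279.3 / 1000 = 1.2793

1.28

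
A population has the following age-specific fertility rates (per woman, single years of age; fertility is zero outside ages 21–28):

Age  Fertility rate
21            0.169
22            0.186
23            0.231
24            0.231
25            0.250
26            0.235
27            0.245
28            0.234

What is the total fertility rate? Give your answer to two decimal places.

1.78

Sum of ASFRs = 0.169 + 0.186 + 0.231 + 0.231 + 0.250 + 0.235 + 0.245 + 0.234 = 1.781
TFR = 1.781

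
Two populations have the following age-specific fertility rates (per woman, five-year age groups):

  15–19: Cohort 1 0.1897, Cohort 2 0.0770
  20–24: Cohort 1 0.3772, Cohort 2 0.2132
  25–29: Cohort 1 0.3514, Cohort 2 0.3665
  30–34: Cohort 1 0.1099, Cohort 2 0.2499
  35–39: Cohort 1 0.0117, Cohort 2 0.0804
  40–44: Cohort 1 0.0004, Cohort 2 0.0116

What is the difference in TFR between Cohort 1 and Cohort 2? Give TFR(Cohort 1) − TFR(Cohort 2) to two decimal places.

Cohort 1:
  Sum of ASFRs = 0.1897 + 0.3772 + 0.3514 + 0.1099 + 0.0117 + 0.0004 = 1.0403
  TFR = 5 × 1.0403 = 5.2015
Cohort 2:
  Sum of ASFRs = 0.0770 + 0.2132 + 0.3665 + 0.2499 + 0.0804 + 0.0116 = 0.9986
  TFR = 5 × 0.9986 = 4.993
Difference = 5.2015 − 4.993 = 0.2085

0.21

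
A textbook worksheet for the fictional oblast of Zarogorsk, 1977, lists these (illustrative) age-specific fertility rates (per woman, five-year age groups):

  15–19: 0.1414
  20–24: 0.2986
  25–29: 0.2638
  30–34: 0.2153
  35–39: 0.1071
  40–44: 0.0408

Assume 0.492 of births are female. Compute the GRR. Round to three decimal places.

Proportion female at birth = 0.492.
Sum of ASFRs = 0.1414 + 0.2986 + 0.2638 + 0.2153 + 0.1071 + 0.0408 = 1.0670
TFR = 5 × 1.0670 = 5.335
GRR = 0.492 × 5.335 = 2.62482

2.625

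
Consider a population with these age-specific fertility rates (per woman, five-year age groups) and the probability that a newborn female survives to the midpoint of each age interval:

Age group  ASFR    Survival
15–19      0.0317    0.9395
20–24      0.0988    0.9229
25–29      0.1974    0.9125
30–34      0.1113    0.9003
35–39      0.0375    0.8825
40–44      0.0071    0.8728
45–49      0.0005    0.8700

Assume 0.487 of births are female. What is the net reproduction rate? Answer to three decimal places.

1.074

Proportion female at birth = 0.487.
Per-age-group product (5 × ASFR × survival probability):
  15–19: 5 × 0.0317 × 0.9395 = 0.14891
  20–24: 5 × 0.0988 × 0.9229 = 0.45591
  25–29: 5 × 0.1974 × 0.9125 = 0.90064
  30–34: 5 × 0.1113 × 0.9003 = 0.50102
  35–39: 5 × 0.0375 × 0.8825 = 0.16547
  40–44: 5 × 0.0071 × 0.8728 = 0.03098
  45–49: 5 × 0.0005 × 0.8700 = 0.00218
Sum = 2.20511
NRR = 0.487 × 2.20511 = 1.07389
An NRR exceeding 1 indicates intrinsic growth under these rates.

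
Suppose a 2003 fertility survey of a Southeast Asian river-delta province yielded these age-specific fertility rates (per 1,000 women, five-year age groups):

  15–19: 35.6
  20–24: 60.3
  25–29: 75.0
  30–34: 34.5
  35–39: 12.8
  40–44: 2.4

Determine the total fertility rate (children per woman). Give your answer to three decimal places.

Sum of ASFRs = 35.6 + 60.3 + 75.0 + 34.5 + 12.8 + 2.4 = 220.6
TFR = 5 × 220.6 / 1000 = 1.103

1.103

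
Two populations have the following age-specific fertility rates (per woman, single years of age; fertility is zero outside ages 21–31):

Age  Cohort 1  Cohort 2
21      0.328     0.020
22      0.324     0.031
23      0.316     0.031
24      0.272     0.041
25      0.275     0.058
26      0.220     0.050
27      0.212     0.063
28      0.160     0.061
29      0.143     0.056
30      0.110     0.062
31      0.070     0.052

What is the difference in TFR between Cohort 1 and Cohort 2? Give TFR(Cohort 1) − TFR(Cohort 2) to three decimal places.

Cohort 1:
  Sum of ASFRs = 0.328 + 0.324 + 0.316 + 0.272 + 0.275 + 0.220 + 0.212 + 0.160 + 0.143 + 0.110 + 0.070 = 2.430
  TFR = 2.43
Cohort 2:
  Sum of ASFRs = 0.020 + 0.031 + 0.031 + 0.041 + 0.058 + 0.050 + 0.063 + 0.061 + 0.056 + 0.062 + 0.052 = 0.525
  TFR = 0.525
Difference = 2.43 − 0.525 = 1.905

1.905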